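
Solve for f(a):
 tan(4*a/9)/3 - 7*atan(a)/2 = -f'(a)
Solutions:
 f(a) = C1 + 7*a*atan(a)/2 - 7*log(a^2 + 1)/4 + 3*log(cos(4*a/9))/4


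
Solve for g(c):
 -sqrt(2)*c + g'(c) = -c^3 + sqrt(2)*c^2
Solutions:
 g(c) = C1 - c^4/4 + sqrt(2)*c^3/3 + sqrt(2)*c^2/2


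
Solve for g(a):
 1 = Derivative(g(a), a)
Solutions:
 g(a) = C1 + a


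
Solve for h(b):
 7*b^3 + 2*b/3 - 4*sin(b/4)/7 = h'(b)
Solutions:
 h(b) = C1 + 7*b^4/4 + b^2/3 + 16*cos(b/4)/7


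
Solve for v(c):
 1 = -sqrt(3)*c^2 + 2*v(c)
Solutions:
 v(c) = sqrt(3)*c^2/2 + 1/2


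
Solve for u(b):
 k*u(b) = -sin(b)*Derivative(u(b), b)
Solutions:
 u(b) = C1*exp(k*(-log(cos(b) - 1) + log(cos(b) + 1))/2)


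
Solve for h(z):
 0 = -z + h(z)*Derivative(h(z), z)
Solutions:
 h(z) = -sqrt(C1 + z^2)
 h(z) = sqrt(C1 + z^2)


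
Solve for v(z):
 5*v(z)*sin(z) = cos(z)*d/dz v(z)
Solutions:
 v(z) = C1/cos(z)^5


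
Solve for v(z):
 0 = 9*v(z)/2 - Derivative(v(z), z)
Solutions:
 v(z) = C1*exp(9*z/2)


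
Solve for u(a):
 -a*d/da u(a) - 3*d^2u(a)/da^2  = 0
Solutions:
 u(a) = C1 + C2*erf(sqrt(6)*a/6)


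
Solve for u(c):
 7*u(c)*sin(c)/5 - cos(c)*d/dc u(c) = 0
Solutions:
 u(c) = C1/cos(c)^(7/5)


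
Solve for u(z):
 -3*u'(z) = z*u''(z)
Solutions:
 u(z) = C1 + C2/z^2


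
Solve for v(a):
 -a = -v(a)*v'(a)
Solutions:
 v(a) = -sqrt(C1 + a^2)
 v(a) = sqrt(C1 + a^2)


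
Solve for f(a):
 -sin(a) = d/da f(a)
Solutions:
 f(a) = C1 + cos(a)


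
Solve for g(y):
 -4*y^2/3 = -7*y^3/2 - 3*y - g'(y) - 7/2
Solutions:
 g(y) = C1 - 7*y^4/8 + 4*y^3/9 - 3*y^2/2 - 7*y/2


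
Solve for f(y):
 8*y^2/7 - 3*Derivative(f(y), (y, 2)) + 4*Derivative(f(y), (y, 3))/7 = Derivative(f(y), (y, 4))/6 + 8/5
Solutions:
 f(y) = C1 + C2*y + 2*y^4/63 + 32*y^3/1323 - 12688*y^2/46305 + (C3*sin(3*sqrt(82)*y/7) + C4*cos(3*sqrt(82)*y/7))*exp(12*y/7)


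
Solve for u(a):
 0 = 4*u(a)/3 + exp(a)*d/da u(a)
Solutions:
 u(a) = C1*exp(4*exp(-a)/3)


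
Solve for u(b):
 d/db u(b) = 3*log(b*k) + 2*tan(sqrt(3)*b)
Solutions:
 u(b) = C1 + 3*b*log(b*k) - 3*b - 2*sqrt(3)*log(cos(sqrt(3)*b))/3


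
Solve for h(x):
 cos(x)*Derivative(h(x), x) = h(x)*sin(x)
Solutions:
 h(x) = C1/cos(x)


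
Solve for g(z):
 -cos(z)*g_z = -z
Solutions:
 g(z) = C1 + Integral(z/cos(z), z)


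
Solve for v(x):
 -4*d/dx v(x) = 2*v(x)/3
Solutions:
 v(x) = C1*exp(-x/6)


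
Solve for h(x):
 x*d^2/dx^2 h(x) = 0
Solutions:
 h(x) = C1 + C2*x


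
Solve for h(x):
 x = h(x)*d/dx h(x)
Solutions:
 h(x) = -sqrt(C1 + x^2)
 h(x) = sqrt(C1 + x^2)


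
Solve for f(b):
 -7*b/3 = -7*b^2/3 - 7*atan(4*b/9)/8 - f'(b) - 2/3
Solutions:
 f(b) = C1 - 7*b^3/9 + 7*b^2/6 - 7*b*atan(4*b/9)/8 - 2*b/3 + 63*log(16*b^2 + 81)/64


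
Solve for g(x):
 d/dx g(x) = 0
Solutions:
 g(x) = C1


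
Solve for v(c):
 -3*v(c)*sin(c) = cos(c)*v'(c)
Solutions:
 v(c) = C1*cos(c)^3


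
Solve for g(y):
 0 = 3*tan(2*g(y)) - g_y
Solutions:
 g(y) = -asin(C1*exp(6*y))/2 + pi/2
 g(y) = asin(C1*exp(6*y))/2


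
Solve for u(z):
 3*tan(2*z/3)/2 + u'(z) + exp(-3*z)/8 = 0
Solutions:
 u(z) = C1 - 9*log(tan(2*z/3)^2 + 1)/8 + exp(-3*z)/24


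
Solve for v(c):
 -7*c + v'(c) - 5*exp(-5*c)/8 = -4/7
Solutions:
 v(c) = C1 + 7*c^2/2 - 4*c/7 - exp(-5*c)/8


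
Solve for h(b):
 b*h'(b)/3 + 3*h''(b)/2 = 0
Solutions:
 h(b) = C1 + C2*erf(b/3)


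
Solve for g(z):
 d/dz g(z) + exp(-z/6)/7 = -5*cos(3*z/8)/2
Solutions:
 g(z) = C1 - 20*sin(3*z/8)/3 + 6*exp(-z/6)/7


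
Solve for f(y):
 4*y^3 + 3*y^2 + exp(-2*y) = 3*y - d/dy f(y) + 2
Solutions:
 f(y) = C1 - y^4 - y^3 + 3*y^2/2 + 2*y + exp(-2*y)/2


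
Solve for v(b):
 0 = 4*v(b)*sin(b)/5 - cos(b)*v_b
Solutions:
 v(b) = C1/cos(b)^(4/5)


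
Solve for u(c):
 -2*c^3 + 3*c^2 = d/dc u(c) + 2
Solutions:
 u(c) = C1 - c^4/2 + c^3 - 2*c


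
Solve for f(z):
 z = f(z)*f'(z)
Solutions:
 f(z) = -sqrt(C1 + z^2)
 f(z) = sqrt(C1 + z^2)


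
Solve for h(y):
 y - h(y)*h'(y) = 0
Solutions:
 h(y) = -sqrt(C1 + y^2)
 h(y) = sqrt(C1 + y^2)


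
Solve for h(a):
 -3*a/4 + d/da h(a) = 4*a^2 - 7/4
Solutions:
 h(a) = C1 + 4*a^3/3 + 3*a^2/8 - 7*a/4


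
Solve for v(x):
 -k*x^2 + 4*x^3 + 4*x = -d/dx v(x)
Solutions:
 v(x) = C1 + k*x^3/3 - x^4 - 2*x^2


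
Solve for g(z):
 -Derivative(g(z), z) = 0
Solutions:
 g(z) = C1


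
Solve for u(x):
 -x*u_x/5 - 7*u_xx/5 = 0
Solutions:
 u(x) = C1 + C2*erf(sqrt(14)*x/14)


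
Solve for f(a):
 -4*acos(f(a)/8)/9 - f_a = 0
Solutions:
 Integral(1/acos(_y/8), (_y, f(a))) = C1 - 4*a/9


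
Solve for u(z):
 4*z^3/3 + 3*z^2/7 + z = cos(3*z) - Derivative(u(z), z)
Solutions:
 u(z) = C1 - z^4/3 - z^3/7 - z^2/2 + sin(3*z)/3


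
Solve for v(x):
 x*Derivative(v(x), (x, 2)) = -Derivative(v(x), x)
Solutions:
 v(x) = C1 + C2*log(x)


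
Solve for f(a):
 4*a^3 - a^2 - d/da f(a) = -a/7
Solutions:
 f(a) = C1 + a^4 - a^3/3 + a^2/14


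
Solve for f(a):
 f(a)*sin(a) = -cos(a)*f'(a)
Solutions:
 f(a) = C1*cos(a)


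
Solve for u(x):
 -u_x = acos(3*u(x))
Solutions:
 Integral(1/acos(3*_y), (_y, u(x))) = C1 - x


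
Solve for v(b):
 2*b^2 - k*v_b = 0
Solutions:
 v(b) = C1 + 2*b^3/(3*k)


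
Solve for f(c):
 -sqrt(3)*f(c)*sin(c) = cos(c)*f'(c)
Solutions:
 f(c) = C1*cos(c)^(sqrt(3))


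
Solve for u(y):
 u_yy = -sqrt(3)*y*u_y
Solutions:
 u(y) = C1 + C2*erf(sqrt(2)*3^(1/4)*y/2)


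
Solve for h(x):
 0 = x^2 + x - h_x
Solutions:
 h(x) = C1 + x^3/3 + x^2/2


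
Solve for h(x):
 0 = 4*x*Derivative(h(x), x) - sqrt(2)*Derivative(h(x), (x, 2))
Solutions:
 h(x) = C1 + C2*erfi(2^(1/4)*x)


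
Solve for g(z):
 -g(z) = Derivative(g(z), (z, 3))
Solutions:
 g(z) = C3*exp(-z) + (C1*sin(sqrt(3)*z/2) + C2*cos(sqrt(3)*z/2))*exp(z/2)


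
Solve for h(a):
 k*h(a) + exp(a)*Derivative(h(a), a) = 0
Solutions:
 h(a) = C1*exp(k*exp(-a))


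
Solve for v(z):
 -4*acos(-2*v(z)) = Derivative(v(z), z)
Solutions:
 Integral(1/acos(-2*_y), (_y, v(z))) = C1 - 4*z


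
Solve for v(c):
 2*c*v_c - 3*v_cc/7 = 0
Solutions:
 v(c) = C1 + C2*erfi(sqrt(21)*c/3)


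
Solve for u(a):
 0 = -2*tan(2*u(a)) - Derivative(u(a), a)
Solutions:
 u(a) = -asin(C1*exp(-4*a))/2 + pi/2
 u(a) = asin(C1*exp(-4*a))/2


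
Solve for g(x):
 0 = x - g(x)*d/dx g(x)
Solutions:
 g(x) = -sqrt(C1 + x^2)
 g(x) = sqrt(C1 + x^2)


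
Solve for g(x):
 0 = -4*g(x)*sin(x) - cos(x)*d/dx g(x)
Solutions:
 g(x) = C1*cos(x)^4


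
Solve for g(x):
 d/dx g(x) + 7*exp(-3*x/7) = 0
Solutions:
 g(x) = C1 + 49*exp(-3*x/7)/3


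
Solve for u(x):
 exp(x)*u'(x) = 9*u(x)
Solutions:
 u(x) = C1*exp(-9*exp(-x))


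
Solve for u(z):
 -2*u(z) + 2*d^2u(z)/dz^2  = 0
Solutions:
 u(z) = C1*exp(-z) + C2*exp(z)


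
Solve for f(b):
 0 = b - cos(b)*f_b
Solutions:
 f(b) = C1 + Integral(b/cos(b), b)


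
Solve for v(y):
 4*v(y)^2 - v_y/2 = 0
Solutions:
 v(y) = -1/(C1 + 8*y)


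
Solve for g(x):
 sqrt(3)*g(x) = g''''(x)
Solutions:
 g(x) = C1*exp(-3^(1/8)*x) + C2*exp(3^(1/8)*x) + C3*sin(3^(1/8)*x) + C4*cos(3^(1/8)*x)


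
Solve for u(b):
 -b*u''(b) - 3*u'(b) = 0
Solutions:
 u(b) = C1 + C2/b^2


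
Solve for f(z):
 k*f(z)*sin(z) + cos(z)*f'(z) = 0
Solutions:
 f(z) = C1*exp(k*log(cos(z)))


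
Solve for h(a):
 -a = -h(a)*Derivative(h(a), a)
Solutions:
 h(a) = -sqrt(C1 + a^2)
 h(a) = sqrt(C1 + a^2)


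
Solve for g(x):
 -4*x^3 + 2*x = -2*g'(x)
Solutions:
 g(x) = C1 + x^4/2 - x^2/2


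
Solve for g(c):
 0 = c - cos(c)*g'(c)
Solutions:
 g(c) = C1 + Integral(c/cos(c), c)


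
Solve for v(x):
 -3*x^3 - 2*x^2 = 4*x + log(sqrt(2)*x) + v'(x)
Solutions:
 v(x) = C1 - 3*x^4/4 - 2*x^3/3 - 2*x^2 - x*log(x) - x*log(2)/2 + x


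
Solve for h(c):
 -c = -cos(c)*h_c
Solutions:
 h(c) = C1 + Integral(c/cos(c), c)


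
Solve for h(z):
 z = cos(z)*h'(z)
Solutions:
 h(z) = C1 + Integral(z/cos(z), z)


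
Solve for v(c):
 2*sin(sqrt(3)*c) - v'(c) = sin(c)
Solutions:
 v(c) = C1 + cos(c) - 2*sqrt(3)*cos(sqrt(3)*c)/3


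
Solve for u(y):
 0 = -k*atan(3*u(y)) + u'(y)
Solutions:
 Integral(1/atan(3*_y), (_y, u(y))) = C1 + k*y


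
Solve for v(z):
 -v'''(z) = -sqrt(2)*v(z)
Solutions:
 v(z) = C3*exp(2^(1/6)*z) + (C1*sin(2^(1/6)*sqrt(3)*z/2) + C2*cos(2^(1/6)*sqrt(3)*z/2))*exp(-2^(1/6)*z/2)


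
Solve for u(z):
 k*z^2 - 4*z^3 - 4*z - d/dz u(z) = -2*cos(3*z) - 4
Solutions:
 u(z) = C1 + k*z^3/3 - z^4 - 2*z^2 + 4*z + 2*sin(3*z)/3


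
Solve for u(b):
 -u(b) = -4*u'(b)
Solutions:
 u(b) = C1*exp(b/4)


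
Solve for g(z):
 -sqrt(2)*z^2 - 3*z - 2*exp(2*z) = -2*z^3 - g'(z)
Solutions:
 g(z) = C1 - z^4/2 + sqrt(2)*z^3/3 + 3*z^2/2 + exp(2*z)


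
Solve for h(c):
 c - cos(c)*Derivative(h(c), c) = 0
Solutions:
 h(c) = C1 + Integral(c/cos(c), c)


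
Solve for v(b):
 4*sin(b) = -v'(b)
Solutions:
 v(b) = C1 + 4*cos(b)


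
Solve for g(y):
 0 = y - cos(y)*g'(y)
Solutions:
 g(y) = C1 + Integral(y/cos(y), y)


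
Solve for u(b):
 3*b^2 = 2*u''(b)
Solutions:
 u(b) = C1 + C2*b + b^4/8


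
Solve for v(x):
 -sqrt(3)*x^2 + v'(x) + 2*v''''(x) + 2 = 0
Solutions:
 v(x) = C1 + C4*exp(-2^(2/3)*x/2) + sqrt(3)*x^3/3 - 2*x + (C2*sin(2^(2/3)*sqrt(3)*x/4) + C3*cos(2^(2/3)*sqrt(3)*x/4))*exp(2^(2/3)*x/4)


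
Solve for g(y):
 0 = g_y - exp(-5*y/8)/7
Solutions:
 g(y) = C1 - 8*exp(-5*y/8)/35


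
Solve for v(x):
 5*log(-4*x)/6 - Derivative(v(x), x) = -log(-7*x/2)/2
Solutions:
 v(x) = C1 + 4*x*log(-x)/3 + x*(-8 + 7*log(2) + 3*log(7))/6


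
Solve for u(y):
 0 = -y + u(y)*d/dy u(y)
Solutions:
 u(y) = -sqrt(C1 + y^2)
 u(y) = sqrt(C1 + y^2)


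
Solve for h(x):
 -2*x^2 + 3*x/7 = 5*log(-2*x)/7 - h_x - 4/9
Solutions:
 h(x) = C1 + 2*x^3/3 - 3*x^2/14 + 5*x*log(-x)/7 + x*(-73 + 45*log(2))/63


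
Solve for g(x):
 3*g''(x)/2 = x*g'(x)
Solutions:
 g(x) = C1 + C2*erfi(sqrt(3)*x/3)


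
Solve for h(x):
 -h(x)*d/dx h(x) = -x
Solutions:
 h(x) = -sqrt(C1 + x^2)
 h(x) = sqrt(C1 + x^2)


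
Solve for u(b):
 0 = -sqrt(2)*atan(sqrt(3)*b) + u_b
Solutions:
 u(b) = C1 + sqrt(2)*(b*atan(sqrt(3)*b) - sqrt(3)*log(3*b^2 + 1)/6)


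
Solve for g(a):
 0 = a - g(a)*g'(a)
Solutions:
 g(a) = -sqrt(C1 + a^2)
 g(a) = sqrt(C1 + a^2)


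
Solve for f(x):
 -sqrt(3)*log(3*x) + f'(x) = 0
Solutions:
 f(x) = C1 + sqrt(3)*x*log(x) - sqrt(3)*x + sqrt(3)*x*log(3)


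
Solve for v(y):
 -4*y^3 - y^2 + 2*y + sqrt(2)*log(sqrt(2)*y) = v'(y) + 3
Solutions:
 v(y) = C1 - y^4 - y^3/3 + y^2 + sqrt(2)*y*log(y) - 3*y - sqrt(2)*y + sqrt(2)*y*log(2)/2


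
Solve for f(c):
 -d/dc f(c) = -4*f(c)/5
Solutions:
 f(c) = C1*exp(4*c/5)


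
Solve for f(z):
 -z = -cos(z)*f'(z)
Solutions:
 f(z) = C1 + Integral(z/cos(z), z)


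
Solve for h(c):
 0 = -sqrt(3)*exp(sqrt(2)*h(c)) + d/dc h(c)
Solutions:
 h(c) = sqrt(2)*(2*log(-1/(C1 + sqrt(3)*c)) - log(2))/4


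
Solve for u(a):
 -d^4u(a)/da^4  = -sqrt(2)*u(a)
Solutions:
 u(a) = C1*exp(-2^(1/8)*a) + C2*exp(2^(1/8)*a) + C3*sin(2^(1/8)*a) + C4*cos(2^(1/8)*a)


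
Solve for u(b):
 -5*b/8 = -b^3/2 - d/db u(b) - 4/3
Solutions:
 u(b) = C1 - b^4/8 + 5*b^2/16 - 4*b/3


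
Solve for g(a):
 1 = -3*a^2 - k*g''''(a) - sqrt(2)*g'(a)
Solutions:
 g(a) = C1 + C2*exp(2^(1/6)*a*(-1/k)^(1/3)) + C3*exp(2^(1/6)*a*(-1/k)^(1/3)*(-1 + sqrt(3)*I)/2) + C4*exp(-2^(1/6)*a*(-1/k)^(1/3)*(1 + sqrt(3)*I)/2) - sqrt(2)*a^3/2 - sqrt(2)*a/2


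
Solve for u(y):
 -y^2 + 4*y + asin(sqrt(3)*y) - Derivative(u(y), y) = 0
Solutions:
 u(y) = C1 - y^3/3 + 2*y^2 + y*asin(sqrt(3)*y) + sqrt(3)*sqrt(1 - 3*y^2)/3


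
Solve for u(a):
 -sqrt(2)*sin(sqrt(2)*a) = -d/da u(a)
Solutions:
 u(a) = C1 - cos(sqrt(2)*a)


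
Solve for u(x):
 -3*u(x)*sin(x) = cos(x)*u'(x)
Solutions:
 u(x) = C1*cos(x)^3


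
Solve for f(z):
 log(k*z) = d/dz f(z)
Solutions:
 f(z) = C1 + z*log(k*z) - z


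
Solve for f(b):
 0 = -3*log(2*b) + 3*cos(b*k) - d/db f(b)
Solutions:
 f(b) = C1 - 3*b*log(b) - 3*b*log(2) + 3*b + 3*Piecewise((sin(b*k)/k, Ne(k, 0)), (b, True))


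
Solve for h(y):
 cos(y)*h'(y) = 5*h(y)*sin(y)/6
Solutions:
 h(y) = C1/cos(y)^(5/6)


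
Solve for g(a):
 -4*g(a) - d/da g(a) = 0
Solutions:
 g(a) = C1*exp(-4*a)


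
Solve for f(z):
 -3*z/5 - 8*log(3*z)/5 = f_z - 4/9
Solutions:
 f(z) = C1 - 3*z^2/10 - 8*z*log(z)/5 - 8*z*log(3)/5 + 92*z/45


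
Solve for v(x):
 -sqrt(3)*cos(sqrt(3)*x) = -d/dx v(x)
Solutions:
 v(x) = C1 + sin(sqrt(3)*x)


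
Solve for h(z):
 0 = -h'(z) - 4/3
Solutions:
 h(z) = C1 - 4*z/3


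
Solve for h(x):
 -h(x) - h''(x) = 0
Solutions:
 h(x) = C1*sin(x) + C2*cos(x)


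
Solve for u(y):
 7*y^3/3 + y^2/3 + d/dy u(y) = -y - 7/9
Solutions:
 u(y) = C1 - 7*y^4/12 - y^3/9 - y^2/2 - 7*y/9


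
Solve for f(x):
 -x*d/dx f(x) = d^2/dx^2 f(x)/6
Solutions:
 f(x) = C1 + C2*erf(sqrt(3)*x)


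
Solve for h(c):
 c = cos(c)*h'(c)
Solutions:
 h(c) = C1 + Integral(c/cos(c), c)


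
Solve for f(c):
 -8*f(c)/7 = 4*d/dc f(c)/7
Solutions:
 f(c) = C1*exp(-2*c)


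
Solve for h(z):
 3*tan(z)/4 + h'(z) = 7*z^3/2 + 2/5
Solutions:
 h(z) = C1 + 7*z^4/8 + 2*z/5 + 3*log(cos(z))/4


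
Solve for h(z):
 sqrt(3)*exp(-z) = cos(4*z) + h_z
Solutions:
 h(z) = C1 - sin(4*z)/4 - sqrt(3)*exp(-z)


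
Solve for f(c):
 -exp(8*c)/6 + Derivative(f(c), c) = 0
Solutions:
 f(c) = C1 + exp(8*c)/48


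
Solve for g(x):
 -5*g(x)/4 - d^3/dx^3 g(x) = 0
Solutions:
 g(x) = C3*exp(-10^(1/3)*x/2) + (C1*sin(10^(1/3)*sqrt(3)*x/4) + C2*cos(10^(1/3)*sqrt(3)*x/4))*exp(10^(1/3)*x/4)


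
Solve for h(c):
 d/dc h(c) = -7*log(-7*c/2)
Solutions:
 h(c) = C1 - 7*c*log(-c) + 7*c*(-log(7) + log(2) + 1)


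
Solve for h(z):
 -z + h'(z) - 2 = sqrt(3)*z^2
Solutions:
 h(z) = C1 + sqrt(3)*z^3/3 + z^2/2 + 2*z


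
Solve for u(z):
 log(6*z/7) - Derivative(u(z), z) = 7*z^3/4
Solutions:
 u(z) = C1 - 7*z^4/16 + z*log(z) - z + z*log(6/7)


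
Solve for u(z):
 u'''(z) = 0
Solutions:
 u(z) = C1 + C2*z + C3*z^2


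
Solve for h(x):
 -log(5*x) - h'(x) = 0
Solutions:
 h(x) = C1 - x*log(x) - x*log(5) + x


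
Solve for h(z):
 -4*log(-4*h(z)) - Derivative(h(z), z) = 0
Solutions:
 Integral(1/(log(-_y) + 2*log(2)), (_y, h(z)))/4 = C1 - z


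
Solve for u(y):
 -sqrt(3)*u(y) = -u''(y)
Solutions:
 u(y) = C1*exp(-3^(1/4)*y) + C2*exp(3^(1/4)*y)


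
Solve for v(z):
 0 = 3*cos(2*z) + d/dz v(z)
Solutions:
 v(z) = C1 - 3*sin(2*z)/2


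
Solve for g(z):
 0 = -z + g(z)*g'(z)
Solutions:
 g(z) = -sqrt(C1 + z^2)
 g(z) = sqrt(C1 + z^2)


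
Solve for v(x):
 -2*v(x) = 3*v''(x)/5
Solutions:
 v(x) = C1*sin(sqrt(30)*x/3) + C2*cos(sqrt(30)*x/3)


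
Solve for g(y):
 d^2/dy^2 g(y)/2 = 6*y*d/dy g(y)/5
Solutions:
 g(y) = C1 + C2*erfi(sqrt(30)*y/5)


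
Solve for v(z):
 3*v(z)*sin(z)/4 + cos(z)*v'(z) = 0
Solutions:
 v(z) = C1*cos(z)^(3/4)


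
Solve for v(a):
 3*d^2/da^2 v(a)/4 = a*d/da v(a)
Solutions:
 v(a) = C1 + C2*erfi(sqrt(6)*a/3)


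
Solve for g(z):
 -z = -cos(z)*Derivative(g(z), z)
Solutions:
 g(z) = C1 + Integral(z/cos(z), z)


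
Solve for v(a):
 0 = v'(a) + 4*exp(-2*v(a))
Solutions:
 v(a) = log(-sqrt(C1 - 8*a))
 v(a) = log(C1 - 8*a)/2


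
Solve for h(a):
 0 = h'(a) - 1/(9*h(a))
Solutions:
 h(a) = -sqrt(C1 + 2*a)/3
 h(a) = sqrt(C1 + 2*a)/3


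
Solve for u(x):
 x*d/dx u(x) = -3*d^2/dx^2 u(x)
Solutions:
 u(x) = C1 + C2*erf(sqrt(6)*x/6)


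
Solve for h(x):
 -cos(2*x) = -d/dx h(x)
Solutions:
 h(x) = C1 + sin(2*x)/2


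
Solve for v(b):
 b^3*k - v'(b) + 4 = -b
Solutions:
 v(b) = C1 + b^4*k/4 + b^2/2 + 4*b


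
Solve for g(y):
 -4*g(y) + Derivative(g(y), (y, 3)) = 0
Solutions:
 g(y) = C3*exp(2^(2/3)*y) + (C1*sin(2^(2/3)*sqrt(3)*y/2) + C2*cos(2^(2/3)*sqrt(3)*y/2))*exp(-2^(2/3)*y/2)


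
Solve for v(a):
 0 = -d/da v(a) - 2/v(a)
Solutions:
 v(a) = -sqrt(C1 - 4*a)
 v(a) = sqrt(C1 - 4*a)


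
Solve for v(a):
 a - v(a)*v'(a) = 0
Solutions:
 v(a) = -sqrt(C1 + a^2)
 v(a) = sqrt(C1 + a^2)


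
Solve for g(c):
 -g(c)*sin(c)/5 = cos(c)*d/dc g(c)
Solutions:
 g(c) = C1*cos(c)^(1/5)


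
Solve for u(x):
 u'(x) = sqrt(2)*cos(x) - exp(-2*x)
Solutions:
 u(x) = C1 + sqrt(2)*sin(x) + exp(-2*x)/2


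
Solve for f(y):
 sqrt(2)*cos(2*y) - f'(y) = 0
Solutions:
 f(y) = C1 + sqrt(2)*sin(2*y)/2


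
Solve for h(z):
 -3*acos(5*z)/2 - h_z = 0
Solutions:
 h(z) = C1 - 3*z*acos(5*z)/2 + 3*sqrt(1 - 25*z^2)/10


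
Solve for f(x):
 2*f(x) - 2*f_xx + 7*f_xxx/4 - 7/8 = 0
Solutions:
 f(x) = C1*exp(x*(32*2^(1/3)/(21*sqrt(3201) + 1195)^(1/3) + 16 + 2^(2/3)*(21*sqrt(3201) + 1195)^(1/3))/42)*sin(2^(1/3)*sqrt(3)*x*(-2^(1/3)*(21*sqrt(3201) + 1195)^(1/3) + 32/(21*sqrt(3201) + 1195)^(1/3))/42) + C2*exp(x*(32*2^(1/3)/(21*sqrt(3201) + 1195)^(1/3) + 16 + 2^(2/3)*(21*sqrt(3201) + 1195)^(1/3))/42)*cos(2^(1/3)*sqrt(3)*x*(-2^(1/3)*(21*sqrt(3201) + 1195)^(1/3) + 32/(21*sqrt(3201) + 1195)^(1/3))/42) + C3*exp(x*(-2^(2/3)*(21*sqrt(3201) + 1195)^(1/3) - 32*2^(1/3)/(21*sqrt(3201) + 1195)^(1/3) + 8)/21) + 7/16


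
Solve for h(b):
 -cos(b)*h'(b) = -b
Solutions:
 h(b) = C1 + Integral(b/cos(b), b)


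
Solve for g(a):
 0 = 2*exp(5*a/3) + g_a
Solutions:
 g(a) = C1 - 6*exp(5*a/3)/5


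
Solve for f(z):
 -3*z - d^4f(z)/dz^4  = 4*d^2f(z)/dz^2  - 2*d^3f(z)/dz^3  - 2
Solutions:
 f(z) = C1 + C2*z - z^3/8 + z^2/16 + (C3*sin(sqrt(3)*z) + C4*cos(sqrt(3)*z))*exp(z)


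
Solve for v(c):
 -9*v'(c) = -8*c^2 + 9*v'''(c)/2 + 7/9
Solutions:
 v(c) = C1 + C2*sin(sqrt(2)*c) + C3*cos(sqrt(2)*c) + 8*c^3/27 - 79*c/81


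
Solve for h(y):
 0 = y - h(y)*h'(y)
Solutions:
 h(y) = -sqrt(C1 + y^2)
 h(y) = sqrt(C1 + y^2)


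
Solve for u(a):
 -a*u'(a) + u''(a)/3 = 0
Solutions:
 u(a) = C1 + C2*erfi(sqrt(6)*a/2)


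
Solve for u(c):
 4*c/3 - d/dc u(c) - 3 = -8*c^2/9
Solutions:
 u(c) = C1 + 8*c^3/27 + 2*c^2/3 - 3*c


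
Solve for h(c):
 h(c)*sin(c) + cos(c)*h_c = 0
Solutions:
 h(c) = C1*cos(c)


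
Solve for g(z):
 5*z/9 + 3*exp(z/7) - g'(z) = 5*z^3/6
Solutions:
 g(z) = C1 - 5*z^4/24 + 5*z^2/18 + 21*exp(z/7)


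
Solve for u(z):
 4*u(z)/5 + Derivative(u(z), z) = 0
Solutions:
 u(z) = C1*exp(-4*z/5)


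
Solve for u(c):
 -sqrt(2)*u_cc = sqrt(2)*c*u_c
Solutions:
 u(c) = C1 + C2*erf(sqrt(2)*c/2)


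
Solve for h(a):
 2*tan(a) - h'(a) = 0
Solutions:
 h(a) = C1 - 2*log(cos(a))


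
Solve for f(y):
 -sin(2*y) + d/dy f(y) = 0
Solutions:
 f(y) = C1 - cos(2*y)/2


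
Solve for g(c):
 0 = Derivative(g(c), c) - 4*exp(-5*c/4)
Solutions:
 g(c) = C1 - 16*exp(-5*c/4)/5


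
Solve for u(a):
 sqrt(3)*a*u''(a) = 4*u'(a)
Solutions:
 u(a) = C1 + C2*a^(1 + 4*sqrt(3)/3)


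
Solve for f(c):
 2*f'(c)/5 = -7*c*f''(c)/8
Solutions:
 f(c) = C1 + C2*c^(19/35)


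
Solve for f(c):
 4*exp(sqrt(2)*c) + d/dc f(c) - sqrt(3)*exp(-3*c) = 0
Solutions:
 f(c) = C1 - 2*sqrt(2)*exp(sqrt(2)*c) - sqrt(3)*exp(-3*c)/3


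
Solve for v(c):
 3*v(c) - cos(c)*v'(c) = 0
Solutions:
 v(c) = C1*(sin(c) + 1)^(3/2)/(sin(c) - 1)^(3/2)


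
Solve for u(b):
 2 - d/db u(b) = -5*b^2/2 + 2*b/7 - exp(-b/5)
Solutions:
 u(b) = C1 + 5*b^3/6 - b^2/7 + 2*b - 5*exp(-b/5)


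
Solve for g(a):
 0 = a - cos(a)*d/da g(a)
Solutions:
 g(a) = C1 + Integral(a/cos(a), a)


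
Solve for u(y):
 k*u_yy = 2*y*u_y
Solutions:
 u(y) = C1 + C2*erf(y*sqrt(-1/k))/sqrt(-1/k)


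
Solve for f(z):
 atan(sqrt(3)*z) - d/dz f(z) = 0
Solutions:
 f(z) = C1 + z*atan(sqrt(3)*z) - sqrt(3)*log(3*z^2 + 1)/6


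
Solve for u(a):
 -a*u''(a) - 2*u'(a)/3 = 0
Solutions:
 u(a) = C1 + C2*a^(1/3)


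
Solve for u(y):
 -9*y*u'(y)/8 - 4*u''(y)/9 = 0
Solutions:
 u(y) = C1 + C2*erf(9*y/8)


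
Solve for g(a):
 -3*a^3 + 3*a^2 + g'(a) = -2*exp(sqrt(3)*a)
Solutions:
 g(a) = C1 + 3*a^4/4 - a^3 - 2*sqrt(3)*exp(sqrt(3)*a)/3


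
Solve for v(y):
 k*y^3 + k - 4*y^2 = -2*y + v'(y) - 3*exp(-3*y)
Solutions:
 v(y) = C1 + k*y^4/4 + k*y - 4*y^3/3 + y^2 - exp(-3*y)


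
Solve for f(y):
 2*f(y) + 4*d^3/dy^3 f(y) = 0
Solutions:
 f(y) = C3*exp(-2^(2/3)*y/2) + (C1*sin(2^(2/3)*sqrt(3)*y/4) + C2*cos(2^(2/3)*sqrt(3)*y/4))*exp(2^(2/3)*y/4)


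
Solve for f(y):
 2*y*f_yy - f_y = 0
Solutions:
 f(y) = C1 + C2*y^(3/2)


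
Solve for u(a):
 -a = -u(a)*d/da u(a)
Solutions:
 u(a) = -sqrt(C1 + a^2)
 u(a) = sqrt(C1 + a^2)


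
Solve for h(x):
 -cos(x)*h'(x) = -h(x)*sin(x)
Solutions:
 h(x) = C1/cos(x)


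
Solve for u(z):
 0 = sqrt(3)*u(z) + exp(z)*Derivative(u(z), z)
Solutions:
 u(z) = C1*exp(sqrt(3)*exp(-z))


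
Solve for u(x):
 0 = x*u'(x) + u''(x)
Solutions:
 u(x) = C1 + C2*erf(sqrt(2)*x/2)


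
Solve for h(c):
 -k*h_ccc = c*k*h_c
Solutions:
 h(c) = C1 + Integral(C2*airyai(-c) + C3*airybi(-c), c)


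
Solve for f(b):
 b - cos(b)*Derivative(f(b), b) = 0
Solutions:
 f(b) = C1 + Integral(b/cos(b), b)


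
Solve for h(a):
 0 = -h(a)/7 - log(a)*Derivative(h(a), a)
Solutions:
 h(a) = C1*exp(-li(a)/7)


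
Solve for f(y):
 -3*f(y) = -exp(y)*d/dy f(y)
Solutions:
 f(y) = C1*exp(-3*exp(-y))


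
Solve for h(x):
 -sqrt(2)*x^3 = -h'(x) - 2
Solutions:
 h(x) = C1 + sqrt(2)*x^4/4 - 2*x


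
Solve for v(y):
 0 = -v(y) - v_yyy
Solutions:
 v(y) = C3*exp(-y) + (C1*sin(sqrt(3)*y/2) + C2*cos(sqrt(3)*y/2))*exp(y/2)


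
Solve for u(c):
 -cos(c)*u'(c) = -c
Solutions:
 u(c) = C1 + Integral(c/cos(c), c)


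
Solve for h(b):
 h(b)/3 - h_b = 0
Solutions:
 h(b) = C1*exp(b/3)


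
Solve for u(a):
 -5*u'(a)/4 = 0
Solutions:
 u(a) = C1


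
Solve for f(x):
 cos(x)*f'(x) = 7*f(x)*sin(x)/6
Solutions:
 f(x) = C1/cos(x)^(7/6)


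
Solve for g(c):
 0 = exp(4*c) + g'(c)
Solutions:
 g(c) = C1 - exp(4*c)/4


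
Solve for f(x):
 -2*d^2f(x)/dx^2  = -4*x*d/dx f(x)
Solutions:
 f(x) = C1 + C2*erfi(x)


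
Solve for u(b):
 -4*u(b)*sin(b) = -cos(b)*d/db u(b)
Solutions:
 u(b) = C1/cos(b)^4


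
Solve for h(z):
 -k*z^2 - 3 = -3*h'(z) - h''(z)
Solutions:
 h(z) = C1 + C2*exp(-3*z) + k*z^3/9 - k*z^2/9 + 2*k*z/27 + z


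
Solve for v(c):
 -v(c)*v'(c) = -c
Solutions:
 v(c) = -sqrt(C1 + c^2)
 v(c) = sqrt(C1 + c^2)


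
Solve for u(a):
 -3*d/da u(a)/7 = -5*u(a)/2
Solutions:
 u(a) = C1*exp(35*a/6)


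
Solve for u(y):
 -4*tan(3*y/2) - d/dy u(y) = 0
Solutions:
 u(y) = C1 + 8*log(cos(3*y/2))/3


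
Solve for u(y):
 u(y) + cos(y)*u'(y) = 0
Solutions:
 u(y) = C1*sqrt(sin(y) - 1)/sqrt(sin(y) + 1)


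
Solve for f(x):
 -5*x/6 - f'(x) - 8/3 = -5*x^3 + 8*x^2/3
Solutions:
 f(x) = C1 + 5*x^4/4 - 8*x^3/9 - 5*x^2/12 - 8*x/3


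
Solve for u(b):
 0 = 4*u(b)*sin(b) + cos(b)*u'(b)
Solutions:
 u(b) = C1*cos(b)^4


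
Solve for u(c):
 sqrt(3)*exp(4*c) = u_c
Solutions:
 u(c) = C1 + sqrt(3)*exp(4*c)/4


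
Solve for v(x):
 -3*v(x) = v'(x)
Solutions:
 v(x) = C1*exp(-3*x)


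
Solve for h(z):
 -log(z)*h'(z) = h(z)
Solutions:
 h(z) = C1*exp(-li(z))


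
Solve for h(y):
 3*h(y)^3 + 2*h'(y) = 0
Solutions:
 h(y) = -sqrt(-1/(C1 - 3*y))
 h(y) = sqrt(-1/(C1 - 3*y))


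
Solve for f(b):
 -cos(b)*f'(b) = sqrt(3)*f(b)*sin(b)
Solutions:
 f(b) = C1*cos(b)^(sqrt(3))


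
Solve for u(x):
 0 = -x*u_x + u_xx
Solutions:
 u(x) = C1 + C2*erfi(sqrt(2)*x/2)


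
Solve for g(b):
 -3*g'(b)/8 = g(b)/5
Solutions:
 g(b) = C1*exp(-8*b/15)


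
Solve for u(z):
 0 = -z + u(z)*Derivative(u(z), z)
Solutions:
 u(z) = -sqrt(C1 + z^2)
 u(z) = sqrt(C1 + z^2)


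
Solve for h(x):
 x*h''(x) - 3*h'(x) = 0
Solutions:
 h(x) = C1 + C2*x^4


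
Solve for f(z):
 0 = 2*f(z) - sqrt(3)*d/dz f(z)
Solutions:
 f(z) = C1*exp(2*sqrt(3)*z/3)


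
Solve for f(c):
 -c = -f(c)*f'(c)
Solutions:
 f(c) = -sqrt(C1 + c^2)
 f(c) = sqrt(C1 + c^2)


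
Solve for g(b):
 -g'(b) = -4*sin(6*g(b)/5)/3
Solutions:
 -4*b/3 + 5*log(cos(6*g(b)/5) - 1)/12 - 5*log(cos(6*g(b)/5) + 1)/12 = C1


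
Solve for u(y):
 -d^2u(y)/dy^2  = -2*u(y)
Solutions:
 u(y) = C1*exp(-sqrt(2)*y) + C2*exp(sqrt(2)*y)


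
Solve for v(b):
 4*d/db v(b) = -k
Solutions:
 v(b) = C1 - b*k/4


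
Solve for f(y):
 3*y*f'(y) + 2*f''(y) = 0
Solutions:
 f(y) = C1 + C2*erf(sqrt(3)*y/2)


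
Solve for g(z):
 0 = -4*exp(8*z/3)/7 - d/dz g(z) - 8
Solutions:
 g(z) = C1 - 8*z - 3*exp(8*z/3)/14


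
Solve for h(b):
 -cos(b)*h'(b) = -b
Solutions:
 h(b) = C1 + Integral(b/cos(b), b)


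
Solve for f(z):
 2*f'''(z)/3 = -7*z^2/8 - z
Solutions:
 f(z) = C1 + C2*z + C3*z^2 - 7*z^5/320 - z^4/16


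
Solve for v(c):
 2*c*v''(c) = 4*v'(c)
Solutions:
 v(c) = C1 + C2*c^3


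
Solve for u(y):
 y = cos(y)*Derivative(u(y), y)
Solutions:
 u(y) = C1 + Integral(y/cos(y), y)


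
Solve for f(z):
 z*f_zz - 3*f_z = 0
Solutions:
 f(z) = C1 + C2*z^4


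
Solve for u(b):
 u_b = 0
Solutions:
 u(b) = C1


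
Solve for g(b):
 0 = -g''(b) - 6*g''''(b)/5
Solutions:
 g(b) = C1 + C2*b + C3*sin(sqrt(30)*b/6) + C4*cos(sqrt(30)*b/6)


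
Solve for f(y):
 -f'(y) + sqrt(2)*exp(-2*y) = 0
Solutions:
 f(y) = C1 - sqrt(2)*exp(-2*y)/2


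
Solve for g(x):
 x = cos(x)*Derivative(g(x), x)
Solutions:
 g(x) = C1 + Integral(x/cos(x), x)


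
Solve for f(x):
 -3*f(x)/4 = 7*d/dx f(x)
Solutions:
 f(x) = C1*exp(-3*x/28)


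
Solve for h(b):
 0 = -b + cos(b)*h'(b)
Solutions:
 h(b) = C1 + Integral(b/cos(b), b)


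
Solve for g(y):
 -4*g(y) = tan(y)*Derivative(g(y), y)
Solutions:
 g(y) = C1/sin(y)^4


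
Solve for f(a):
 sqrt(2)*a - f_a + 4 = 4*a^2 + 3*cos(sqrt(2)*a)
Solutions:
 f(a) = C1 - 4*a^3/3 + sqrt(2)*a^2/2 + 4*a - 3*sqrt(2)*sin(sqrt(2)*a)/2


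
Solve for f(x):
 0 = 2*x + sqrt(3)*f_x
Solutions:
 f(x) = C1 - sqrt(3)*x^2/3


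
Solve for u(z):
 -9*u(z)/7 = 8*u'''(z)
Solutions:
 u(z) = C3*exp(-21^(2/3)*z/14) + (C1*sin(3*3^(1/6)*7^(2/3)*z/28) + C2*cos(3*3^(1/6)*7^(2/3)*z/28))*exp(21^(2/3)*z/28)


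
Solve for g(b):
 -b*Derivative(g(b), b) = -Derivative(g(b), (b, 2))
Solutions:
 g(b) = C1 + C2*erfi(sqrt(2)*b/2)


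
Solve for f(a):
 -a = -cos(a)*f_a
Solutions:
 f(a) = C1 + Integral(a/cos(a), a)


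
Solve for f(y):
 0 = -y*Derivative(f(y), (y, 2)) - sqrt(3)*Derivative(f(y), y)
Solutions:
 f(y) = C1 + C2*y^(1 - sqrt(3))


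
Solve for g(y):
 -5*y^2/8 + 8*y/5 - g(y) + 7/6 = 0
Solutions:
 g(y) = -5*y^2/8 + 8*y/5 + 7/6


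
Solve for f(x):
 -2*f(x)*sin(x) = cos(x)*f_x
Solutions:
 f(x) = C1*cos(x)^2


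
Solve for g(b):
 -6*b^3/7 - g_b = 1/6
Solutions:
 g(b) = C1 - 3*b^4/14 - b/6


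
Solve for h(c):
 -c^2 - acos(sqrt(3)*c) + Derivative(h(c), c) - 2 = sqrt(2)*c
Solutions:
 h(c) = C1 + c^3/3 + sqrt(2)*c^2/2 + c*acos(sqrt(3)*c) + 2*c - sqrt(3)*sqrt(1 - 3*c^2)/3


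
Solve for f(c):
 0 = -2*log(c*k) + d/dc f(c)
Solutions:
 f(c) = C1 + 2*c*log(c*k) - 2*c


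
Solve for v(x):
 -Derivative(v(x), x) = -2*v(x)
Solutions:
 v(x) = C1*exp(2*x)


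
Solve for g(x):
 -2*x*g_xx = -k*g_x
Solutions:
 g(x) = C1 + x^(re(k)/2 + 1)*(C2*sin(log(x)*Abs(im(k))/2) + C3*cos(log(x)*im(k)/2))


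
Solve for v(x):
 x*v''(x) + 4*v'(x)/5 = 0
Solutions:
 v(x) = C1 + C2*x^(1/5)


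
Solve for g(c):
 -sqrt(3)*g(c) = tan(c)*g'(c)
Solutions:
 g(c) = C1/sin(c)^(sqrt(3))


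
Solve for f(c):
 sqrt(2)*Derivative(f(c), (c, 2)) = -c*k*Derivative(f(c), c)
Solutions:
 f(c) = Piecewise((-2^(3/4)*sqrt(pi)*C1*erf(2^(1/4)*c*sqrt(k)/2)/(2*sqrt(k)) - C2, (k > 0) | (k < 0)), (-C1*c - C2, True))


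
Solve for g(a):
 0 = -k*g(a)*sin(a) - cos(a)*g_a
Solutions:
 g(a) = C1*exp(k*log(cos(a)))


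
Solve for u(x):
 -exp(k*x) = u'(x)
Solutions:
 u(x) = C1 - exp(k*x)/k


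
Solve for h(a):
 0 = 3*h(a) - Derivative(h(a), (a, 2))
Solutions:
 h(a) = C1*exp(-sqrt(3)*a) + C2*exp(sqrt(3)*a)


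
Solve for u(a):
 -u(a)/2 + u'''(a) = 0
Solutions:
 u(a) = C3*exp(2^(2/3)*a/2) + (C1*sin(2^(2/3)*sqrt(3)*a/4) + C2*cos(2^(2/3)*sqrt(3)*a/4))*exp(-2^(2/3)*a/4)


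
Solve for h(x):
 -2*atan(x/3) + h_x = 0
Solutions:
 h(x) = C1 + 2*x*atan(x/3) - 3*log(x^2 + 9)


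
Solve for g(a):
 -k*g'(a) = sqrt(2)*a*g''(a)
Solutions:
 g(a) = C1 + a^(-sqrt(2)*re(k)/2 + 1)*(C2*sin(sqrt(2)*log(a)*Abs(im(k))/2) + C3*cos(sqrt(2)*log(a)*im(k)/2))


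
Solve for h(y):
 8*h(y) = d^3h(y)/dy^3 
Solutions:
 h(y) = C3*exp(2*y) + (C1*sin(sqrt(3)*y) + C2*cos(sqrt(3)*y))*exp(-y)


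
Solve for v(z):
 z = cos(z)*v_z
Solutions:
 v(z) = C1 + Integral(z/cos(z), z)


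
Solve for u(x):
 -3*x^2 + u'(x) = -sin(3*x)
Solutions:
 u(x) = C1 + x^3 + cos(3*x)/3


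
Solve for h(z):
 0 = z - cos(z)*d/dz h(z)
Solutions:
 h(z) = C1 + Integral(z/cos(z), z)


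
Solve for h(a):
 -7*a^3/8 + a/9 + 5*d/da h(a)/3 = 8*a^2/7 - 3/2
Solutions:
 h(a) = C1 + 21*a^4/160 + 8*a^3/35 - a^2/30 - 9*a/10


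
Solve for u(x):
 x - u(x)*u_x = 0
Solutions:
 u(x) = -sqrt(C1 + x^2)
 u(x) = sqrt(C1 + x^2)


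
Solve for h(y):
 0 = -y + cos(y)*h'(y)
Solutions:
 h(y) = C1 + Integral(y/cos(y), y)


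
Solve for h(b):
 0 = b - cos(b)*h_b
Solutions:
 h(b) = C1 + Integral(b/cos(b), b)


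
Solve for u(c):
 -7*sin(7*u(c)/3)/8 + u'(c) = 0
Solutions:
 -7*c/8 + 3*log(cos(7*u(c)/3) - 1)/14 - 3*log(cos(7*u(c)/3) + 1)/14 = C1


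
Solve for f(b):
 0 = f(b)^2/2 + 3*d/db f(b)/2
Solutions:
 f(b) = 3/(C1 + b)


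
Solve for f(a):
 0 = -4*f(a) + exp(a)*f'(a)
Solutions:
 f(a) = C1*exp(-4*exp(-a))


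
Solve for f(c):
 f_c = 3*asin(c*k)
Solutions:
 f(c) = C1 + 3*Piecewise((c*asin(c*k) + sqrt(-c^2*k^2 + 1)/k, Ne(k, 0)), (0, True))


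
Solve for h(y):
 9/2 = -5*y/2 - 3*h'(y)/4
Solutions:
 h(y) = C1 - 5*y^2/3 - 6*y


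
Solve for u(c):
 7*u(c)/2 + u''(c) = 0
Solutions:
 u(c) = C1*sin(sqrt(14)*c/2) + C2*cos(sqrt(14)*c/2)


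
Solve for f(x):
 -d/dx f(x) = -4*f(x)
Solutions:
 f(x) = C1*exp(4*x)


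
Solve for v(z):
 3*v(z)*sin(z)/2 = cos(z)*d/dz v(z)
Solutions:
 v(z) = C1/cos(z)^(3/2)


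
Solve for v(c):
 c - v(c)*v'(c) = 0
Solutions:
 v(c) = -sqrt(C1 + c^2)
 v(c) = sqrt(C1 + c^2)


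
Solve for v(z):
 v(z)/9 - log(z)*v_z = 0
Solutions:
 v(z) = C1*exp(li(z)/9)


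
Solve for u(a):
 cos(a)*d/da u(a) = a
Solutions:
 u(a) = C1 + Integral(a/cos(a), a)


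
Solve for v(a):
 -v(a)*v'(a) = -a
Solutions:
 v(a) = -sqrt(C1 + a^2)
 v(a) = sqrt(C1 + a^2)


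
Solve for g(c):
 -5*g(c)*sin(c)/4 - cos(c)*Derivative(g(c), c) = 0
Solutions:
 g(c) = C1*cos(c)^(5/4)


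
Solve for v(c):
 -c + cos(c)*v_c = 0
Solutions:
 v(c) = C1 + Integral(c/cos(c), c)


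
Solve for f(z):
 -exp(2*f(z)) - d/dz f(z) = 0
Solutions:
 f(z) = log(-sqrt(-1/(C1 - z))) - log(2)/2
 f(z) = log(-1/(C1 - z))/2 - log(2)/2


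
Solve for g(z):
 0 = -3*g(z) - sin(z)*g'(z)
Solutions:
 g(z) = C1*(cos(z) + 1)^(3/2)/(cos(z) - 1)^(3/2)


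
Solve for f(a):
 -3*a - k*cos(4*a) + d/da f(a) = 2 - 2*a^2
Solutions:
 f(a) = C1 - 2*a^3/3 + 3*a^2/2 + 2*a + k*sin(4*a)/4


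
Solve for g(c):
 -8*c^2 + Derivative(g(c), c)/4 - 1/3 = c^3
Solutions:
 g(c) = C1 + c^4 + 32*c^3/3 + 4*c/3


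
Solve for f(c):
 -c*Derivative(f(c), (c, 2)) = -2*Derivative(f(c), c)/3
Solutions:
 f(c) = C1 + C2*c^(5/3)


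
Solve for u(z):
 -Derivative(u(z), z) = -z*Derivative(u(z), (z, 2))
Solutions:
 u(z) = C1 + C2*z^2


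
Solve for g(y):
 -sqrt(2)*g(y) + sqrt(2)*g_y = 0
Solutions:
 g(y) = C1*exp(y)


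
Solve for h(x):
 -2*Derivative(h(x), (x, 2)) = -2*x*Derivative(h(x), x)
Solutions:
 h(x) = C1 + C2*erfi(sqrt(2)*x/2)


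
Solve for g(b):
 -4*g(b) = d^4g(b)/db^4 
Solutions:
 g(b) = (C1*sin(b) + C2*cos(b))*exp(-b) + (C3*sin(b) + C4*cos(b))*exp(b)


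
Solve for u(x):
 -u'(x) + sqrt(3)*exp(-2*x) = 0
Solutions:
 u(x) = C1 - sqrt(3)*exp(-2*x)/2


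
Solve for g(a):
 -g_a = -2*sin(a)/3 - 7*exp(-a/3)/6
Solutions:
 g(a) = C1 - 2*cos(a)/3 - 7*exp(-a/3)/2


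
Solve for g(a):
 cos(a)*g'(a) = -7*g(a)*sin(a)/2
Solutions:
 g(a) = C1*cos(a)^(7/2)


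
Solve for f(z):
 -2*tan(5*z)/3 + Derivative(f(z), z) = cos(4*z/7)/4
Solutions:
 f(z) = C1 - 2*log(cos(5*z))/15 + 7*sin(4*z/7)/16


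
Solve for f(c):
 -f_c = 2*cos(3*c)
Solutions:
 f(c) = C1 - 2*sin(3*c)/3


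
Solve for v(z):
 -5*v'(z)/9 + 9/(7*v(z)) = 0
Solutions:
 v(z) = -sqrt(C1 + 5670*z)/35
 v(z) = sqrt(C1 + 5670*z)/35


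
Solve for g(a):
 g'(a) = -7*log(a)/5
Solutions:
 g(a) = C1 - 7*a*log(a)/5 + 7*a/5


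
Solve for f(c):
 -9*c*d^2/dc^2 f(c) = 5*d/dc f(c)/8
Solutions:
 f(c) = C1 + C2*c^(67/72)


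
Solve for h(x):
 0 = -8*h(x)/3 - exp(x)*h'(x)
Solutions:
 h(x) = C1*exp(8*exp(-x)/3)


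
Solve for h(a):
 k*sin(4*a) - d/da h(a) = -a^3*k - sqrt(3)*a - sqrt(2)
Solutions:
 h(a) = C1 + a^4*k/4 + sqrt(3)*a^2/2 + sqrt(2)*a - k*cos(4*a)/4


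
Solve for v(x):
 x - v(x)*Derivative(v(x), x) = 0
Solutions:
 v(x) = -sqrt(C1 + x^2)
 v(x) = sqrt(C1 + x^2)


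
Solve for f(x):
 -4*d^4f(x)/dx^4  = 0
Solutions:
 f(x) = C1 + C2*x + C3*x^2 + C4*x^3


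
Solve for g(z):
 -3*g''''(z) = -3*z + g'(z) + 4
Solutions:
 g(z) = C1 + C4*exp(-3^(2/3)*z/3) + 3*z^2/2 - 4*z + (C2*sin(3^(1/6)*z/2) + C3*cos(3^(1/6)*z/2))*exp(3^(2/3)*z/6)


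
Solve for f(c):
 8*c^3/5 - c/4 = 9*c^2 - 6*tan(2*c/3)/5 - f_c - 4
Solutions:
 f(c) = C1 - 2*c^4/5 + 3*c^3 + c^2/8 - 4*c + 9*log(cos(2*c/3))/5


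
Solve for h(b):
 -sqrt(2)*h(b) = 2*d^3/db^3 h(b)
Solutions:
 h(b) = C3*exp(-2^(5/6)*b/2) + (C1*sin(2^(5/6)*sqrt(3)*b/4) + C2*cos(2^(5/6)*sqrt(3)*b/4))*exp(2^(5/6)*b/4)


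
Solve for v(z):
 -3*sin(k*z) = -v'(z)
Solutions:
 v(z) = C1 - 3*cos(k*z)/k


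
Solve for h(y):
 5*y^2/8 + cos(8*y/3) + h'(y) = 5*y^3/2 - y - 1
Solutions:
 h(y) = C1 + 5*y^4/8 - 5*y^3/24 - y^2/2 - y - 3*sin(8*y/3)/8


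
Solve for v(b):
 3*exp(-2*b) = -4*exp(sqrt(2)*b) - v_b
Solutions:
 v(b) = C1 - 2*sqrt(2)*exp(sqrt(2)*b) + 3*exp(-2*b)/2


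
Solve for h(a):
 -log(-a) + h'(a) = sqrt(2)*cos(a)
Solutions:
 h(a) = C1 + a*log(-a) - a + sqrt(2)*sin(a)


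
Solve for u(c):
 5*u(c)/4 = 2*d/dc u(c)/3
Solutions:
 u(c) = C1*exp(15*c/8)


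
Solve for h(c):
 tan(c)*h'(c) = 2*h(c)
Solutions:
 h(c) = C1*sin(c)^2


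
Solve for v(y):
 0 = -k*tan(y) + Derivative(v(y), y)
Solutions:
 v(y) = C1 - k*log(cos(y))


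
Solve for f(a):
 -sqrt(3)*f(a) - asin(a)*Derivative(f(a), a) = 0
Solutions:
 f(a) = C1*exp(-sqrt(3)*Integral(1/asin(a), a))


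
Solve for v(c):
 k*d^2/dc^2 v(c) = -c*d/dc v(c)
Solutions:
 v(c) = C1 + C2*sqrt(k)*erf(sqrt(2)*c*sqrt(1/k)/2)


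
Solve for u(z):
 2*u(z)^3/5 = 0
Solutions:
 u(z) = 0


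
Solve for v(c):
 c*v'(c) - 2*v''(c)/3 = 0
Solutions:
 v(c) = C1 + C2*erfi(sqrt(3)*c/2)


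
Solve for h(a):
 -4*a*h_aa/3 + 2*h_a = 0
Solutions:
 h(a) = C1 + C2*a^(5/2)


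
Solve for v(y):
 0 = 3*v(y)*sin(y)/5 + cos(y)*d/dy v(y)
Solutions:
 v(y) = C1*cos(y)^(3/5)


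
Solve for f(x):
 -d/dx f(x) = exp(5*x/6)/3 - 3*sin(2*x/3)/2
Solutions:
 f(x) = C1 - 2*exp(5*x/6)/5 - 9*cos(2*x/3)/4


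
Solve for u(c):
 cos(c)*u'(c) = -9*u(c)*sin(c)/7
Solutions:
 u(c) = C1*cos(c)^(9/7)


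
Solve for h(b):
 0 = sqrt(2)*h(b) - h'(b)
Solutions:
 h(b) = C1*exp(sqrt(2)*b)


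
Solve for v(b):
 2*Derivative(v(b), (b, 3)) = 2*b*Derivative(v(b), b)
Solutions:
 v(b) = C1 + Integral(C2*airyai(b) + C3*airybi(b), b)


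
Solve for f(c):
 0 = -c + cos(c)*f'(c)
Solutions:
 f(c) = C1 + Integral(c/cos(c), c)


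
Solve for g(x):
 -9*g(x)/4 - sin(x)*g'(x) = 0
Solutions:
 g(x) = C1*(cos(x) + 1)^(9/8)/(cos(x) - 1)^(9/8)


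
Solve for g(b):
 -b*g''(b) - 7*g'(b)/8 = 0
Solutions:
 g(b) = C1 + C2*b^(1/8)


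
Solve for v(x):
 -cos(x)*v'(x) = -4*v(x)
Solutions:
 v(x) = C1*(sin(x)^2 + 2*sin(x) + 1)/(sin(x)^2 - 2*sin(x) + 1)


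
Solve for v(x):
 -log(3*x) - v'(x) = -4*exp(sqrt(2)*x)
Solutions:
 v(x) = C1 - x*log(x) + x*(1 - log(3)) + 2*sqrt(2)*exp(sqrt(2)*x)


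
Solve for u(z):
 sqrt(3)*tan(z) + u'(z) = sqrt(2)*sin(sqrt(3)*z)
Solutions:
 u(z) = C1 + sqrt(3)*log(cos(z)) - sqrt(6)*cos(sqrt(3)*z)/3


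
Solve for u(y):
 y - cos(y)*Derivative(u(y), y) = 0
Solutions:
 u(y) = C1 + Integral(y/cos(y), y)


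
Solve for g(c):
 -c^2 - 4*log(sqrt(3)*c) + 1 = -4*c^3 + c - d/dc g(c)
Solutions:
 g(c) = C1 - c^4 + c^3/3 + c^2/2 + 4*c*log(c) - 5*c + c*log(9)


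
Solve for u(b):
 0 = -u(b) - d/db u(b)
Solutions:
 u(b) = C1*exp(-b)


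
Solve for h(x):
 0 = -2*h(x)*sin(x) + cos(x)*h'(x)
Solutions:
 h(x) = C1/cos(x)^2


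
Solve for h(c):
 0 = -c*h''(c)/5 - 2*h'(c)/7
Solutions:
 h(c) = C1 + C2/c^(3/7)


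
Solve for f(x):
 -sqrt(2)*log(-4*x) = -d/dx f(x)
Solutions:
 f(x) = C1 + sqrt(2)*x*log(-x) + sqrt(2)*x*(-1 + 2*log(2))


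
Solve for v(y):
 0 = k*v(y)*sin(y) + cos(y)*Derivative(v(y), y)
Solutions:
 v(y) = C1*exp(k*log(cos(y)))


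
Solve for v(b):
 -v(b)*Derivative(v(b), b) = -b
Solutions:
 v(b) = -sqrt(C1 + b^2)
 v(b) = sqrt(C1 + b^2)


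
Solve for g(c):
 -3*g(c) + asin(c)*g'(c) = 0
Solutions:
 g(c) = C1*exp(3*Integral(1/asin(c), c))


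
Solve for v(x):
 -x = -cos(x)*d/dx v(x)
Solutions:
 v(x) = C1 + Integral(x/cos(x), x)


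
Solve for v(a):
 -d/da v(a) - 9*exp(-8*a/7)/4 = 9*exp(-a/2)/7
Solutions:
 v(a) = C1 + 18*exp(-a/2)/7 + 63*exp(-8*a/7)/32


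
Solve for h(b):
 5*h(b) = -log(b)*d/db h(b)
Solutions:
 h(b) = C1*exp(-5*li(b))


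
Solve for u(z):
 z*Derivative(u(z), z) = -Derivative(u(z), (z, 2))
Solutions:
 u(z) = C1 + C2*erf(sqrt(2)*z/2)


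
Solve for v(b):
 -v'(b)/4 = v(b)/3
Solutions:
 v(b) = C1*exp(-4*b/3)


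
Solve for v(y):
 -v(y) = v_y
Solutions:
 v(y) = C1*exp(-y)


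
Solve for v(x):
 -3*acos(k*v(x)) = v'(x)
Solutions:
 Integral(1/acos(_y*k), (_y, v(x))) = C1 - 3*x


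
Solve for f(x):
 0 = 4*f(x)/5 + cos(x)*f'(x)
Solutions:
 f(x) = C1*(sin(x) - 1)^(2/5)/(sin(x) + 1)^(2/5)


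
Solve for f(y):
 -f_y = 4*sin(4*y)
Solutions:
 f(y) = C1 + cos(4*y)


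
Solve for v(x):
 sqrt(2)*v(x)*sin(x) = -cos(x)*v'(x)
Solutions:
 v(x) = C1*cos(x)^(sqrt(2))


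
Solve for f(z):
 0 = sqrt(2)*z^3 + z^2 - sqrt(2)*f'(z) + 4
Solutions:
 f(z) = C1 + z^4/4 + sqrt(2)*z^3/6 + 2*sqrt(2)*z


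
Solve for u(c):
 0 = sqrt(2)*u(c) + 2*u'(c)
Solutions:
 u(c) = C1*exp(-sqrt(2)*c/2)


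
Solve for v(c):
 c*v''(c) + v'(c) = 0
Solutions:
 v(c) = C1 + C2*log(c)


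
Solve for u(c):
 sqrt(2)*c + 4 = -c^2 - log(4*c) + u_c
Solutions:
 u(c) = C1 + c^3/3 + sqrt(2)*c^2/2 + c*log(c) + c*log(4) + 3*c


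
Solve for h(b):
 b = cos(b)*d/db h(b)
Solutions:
 h(b) = C1 + Integral(b/cos(b), b)


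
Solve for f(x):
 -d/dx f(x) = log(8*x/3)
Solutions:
 f(x) = C1 - x*log(x) + x*log(3/8) + x


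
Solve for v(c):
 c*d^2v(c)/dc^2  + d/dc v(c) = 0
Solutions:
 v(c) = C1 + C2*log(c)


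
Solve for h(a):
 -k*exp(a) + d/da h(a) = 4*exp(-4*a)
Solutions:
 h(a) = C1 + k*exp(a) - exp(-4*a)


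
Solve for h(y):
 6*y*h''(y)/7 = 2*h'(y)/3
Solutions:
 h(y) = C1 + C2*y^(16/9)
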